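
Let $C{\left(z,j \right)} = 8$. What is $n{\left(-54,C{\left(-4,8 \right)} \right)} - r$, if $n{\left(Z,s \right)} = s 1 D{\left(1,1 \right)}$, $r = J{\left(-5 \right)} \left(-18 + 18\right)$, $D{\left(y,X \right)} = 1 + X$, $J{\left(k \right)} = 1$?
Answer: $16$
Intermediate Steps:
$r = 0$ ($r = 1 \left(-18 + 18\right) = 1 \cdot 0 = 0$)
$n{\left(Z,s \right)} = 2 s$ ($n{\left(Z,s \right)} = s 1 \left(1 + 1\right) = s 2 = 2 s$)
$n{\left(-54,C{\left(-4,8 \right)} \right)} - r = 2 \cdot 8 - 0 = 16 + 0 = 16$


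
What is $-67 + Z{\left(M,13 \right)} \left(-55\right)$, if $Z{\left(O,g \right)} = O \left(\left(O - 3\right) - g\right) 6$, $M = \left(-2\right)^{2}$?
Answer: $15773$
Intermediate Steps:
$M = 4$
$Z{\left(O,g \right)} = 6 O \left(-3 + O - g\right)$ ($Z{\left(O,g \right)} = O \left(\left(O - 3\right) - g\right) 6 = O \left(\left(-3 + O\right) - g\right) 6 = O \left(-3 + O - g\right) 6 = 6 O \left(-3 + O - g\right)$)
$-67 + Z{\left(M,13 \right)} \left(-55\right) = -67 + 6 \cdot 4 \left(-3 + 4 - 13\right) \left(-55\right) = -67 + 6 \cdot 4 \left(-12\right) \left(-55\right) = -67 - -15840 = -67 + 15840 = 15773$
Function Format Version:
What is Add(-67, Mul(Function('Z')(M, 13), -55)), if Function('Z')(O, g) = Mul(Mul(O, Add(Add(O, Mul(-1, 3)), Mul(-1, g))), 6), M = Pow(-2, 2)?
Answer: 15773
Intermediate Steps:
M = 4
Function('Z')(O, g) = Mul(6, O, Add(-3, O, Mul(-1, g))) (Function('Z')(O, g) = Mul(Mul(O, Add(Add(O, -3), Mul(-1, g))), 6) = Mul(Mul(O, Add(Add(-3, O), Mul(-1, g))), 6) = Mul(Mul(O, Add(-3, O, Mul(-1, g))), 6) = Mul(6, O, Add(-3, O, Mul(-1, g))))
Add(-67, Mul(Function('Z')(M, 13), -55)) = Add(-67, Mul(Mul(6, 4, Add(-3, 4, Mul(-1, 13))), -55)) = Add(-67, Mul(Mul(6, 4, Add(-3, 4, -13)), -55)) = Add(-67, Mul(Mul(6, 4, -12), -55)) = Add(-67, Mul(-288, -55)) = Add(-67, 15840) = 15773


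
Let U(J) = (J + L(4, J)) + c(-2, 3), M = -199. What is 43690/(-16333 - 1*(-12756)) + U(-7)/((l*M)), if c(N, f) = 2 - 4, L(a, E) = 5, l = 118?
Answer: -512957136/41997557 ≈ -12.214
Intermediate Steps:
c(N, f) = -2
U(J) = 3 + J (U(J) = (J + 5) - 2 = (5 + J) - 2 = 3 + J)
43690/(-16333 - 1*(-12756)) + U(-7)/((l*M)) = 43690/(-16333 - 1*(-12756)) + (3 - 7)/((118*(-199))) = 43690/(-16333 + 12756) - 4/(-23482) = 43690/(-3577) - 4*(-1/23482) = 43690*(-1/3577) + 2/11741 = -43690/3577 + 2/11741 = -512957136/41997557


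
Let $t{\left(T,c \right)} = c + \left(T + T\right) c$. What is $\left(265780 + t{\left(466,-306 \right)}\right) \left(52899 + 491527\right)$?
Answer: $-10734991868$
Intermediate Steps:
$t{\left(T,c \right)} = c + 2 T c$
$\left(265780 + t{\left(466,-306 \right)}\right) \left(52899 + 491527\right) = \left(265780 - 306 \left(1 + 2 \cdot 466\right)\right) \left(52899 + 491527\right) = \left(265780 - 306 \left(1 + 932\right)\right) 544426 = \left(265780 - 285498\right) 544426 = \left(-19718\right) 544426 = -10734991868$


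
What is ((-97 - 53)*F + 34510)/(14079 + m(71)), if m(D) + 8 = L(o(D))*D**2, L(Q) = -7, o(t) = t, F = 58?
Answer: -12905/10608 ≈ -1.2165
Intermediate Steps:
m(D) = -8 - 7*D**2
((-97 - 53)*F + 34510)/(14079 + m(71)) = ((-97 - 53)*58 + 34510)/(14079 + (-8 - 7*71**2)) = (-150*58 + 34510)/(14079 + (-8 - 7*5041)) = (-8700 + 34510)/(14079 + (-8 - 35287)) = 25810/(14079 - 35295) = 25810/(-21216) = 25810*(-1/21216) = -12905/10608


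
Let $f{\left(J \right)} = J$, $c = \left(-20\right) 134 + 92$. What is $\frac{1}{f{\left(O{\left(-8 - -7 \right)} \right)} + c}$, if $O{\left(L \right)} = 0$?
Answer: $- \frac{1}{2588} \approx -0.0003864$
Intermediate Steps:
$c = -2588$ ($c = -2680 + 92 = -2588$)
$\frac{1}{f{\left(O{\left(-8 - -7 \right)} \right)} + c} = \frac{1}{0 - 2588} = \frac{1}{-2588} = - \frac{1}{2588}$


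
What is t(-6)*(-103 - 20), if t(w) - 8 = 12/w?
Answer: -738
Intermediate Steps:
t(w) = 8 + 12/w
t(-6)*(-103 - 20) = (8 + 12/(-6))*(-103 - 20) = (8 + 12*(-⅙))*(-123) = (8 - 2)*(-123) = 6*(-123) = -738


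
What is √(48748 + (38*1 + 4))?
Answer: √48790 ≈ 220.88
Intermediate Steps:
√(48748 + (38*1 + 4)) = √(48748 + (38 + 4)) = √(48748 + 42) = √48790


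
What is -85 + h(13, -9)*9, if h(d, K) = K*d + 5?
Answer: -1093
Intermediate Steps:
h(d, K) = 5 + K*d
-85 + h(13, -9)*9 = -85 + (5 - 9*13)*9 = -85 + (5 - 117)*9 = -85 - 112*9 = -85 - 1008 = -1093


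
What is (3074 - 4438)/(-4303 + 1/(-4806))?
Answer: 6555384/20680219 ≈ 0.31699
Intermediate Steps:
(3074 - 4438)/(-4303 + 1/(-4806)) = -1364/(-4303 - 1/4806) = -1364/(-20680219/4806) = -1364*(-4806/20680219) = 6555384/20680219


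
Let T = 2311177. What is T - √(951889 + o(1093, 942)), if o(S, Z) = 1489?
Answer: 2311177 - √953378 ≈ 2.3102e+6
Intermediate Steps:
T - √(951889 + o(1093, 942)) = 2311177 - √(951889 + 1489) = 2311177 - √953378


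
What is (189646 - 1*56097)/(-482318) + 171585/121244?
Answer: 33283259537/29239081796 ≈ 1.1383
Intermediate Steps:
(189646 - 1*56097)/(-482318) + 171585/121244 = (189646 - 56097)*(-1/482318) + 171585*(1/121244) = 133549*(-1/482318) + 171585/121244 = -133549/482318 + 171585/121244 = 33283259537/29239081796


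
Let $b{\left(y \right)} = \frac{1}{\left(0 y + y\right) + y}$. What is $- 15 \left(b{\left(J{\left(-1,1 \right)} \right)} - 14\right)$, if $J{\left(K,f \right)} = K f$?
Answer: $\frac{435}{2} \approx 217.5$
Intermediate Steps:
$b{\left(y \right)} = \frac{1}{2 y}$ ($b{\left(y \right)} = \frac{1}{\left(0 + y\right) + y} = \frac{1}{y + y} = \frac{1}{2 y}$)
$- 15 \left(b{\left(J{\left(-1,1 \right)} \right)} - 14\right) = - 15 \left(\frac{1}{2 \left(\left(-1\right) 1\right)} - 14\right) = - 15 \left(\frac{1}{2 \left(-1\right)} - 14\right) = - 15 \left(\frac{1}{2} \left(-1\right) - 14\right) = - 15 \left(- \frac{1}{2} - 14\right) = \left(-15\right) \left(- \frac{29}{2}\right) = \frac{435}{2}$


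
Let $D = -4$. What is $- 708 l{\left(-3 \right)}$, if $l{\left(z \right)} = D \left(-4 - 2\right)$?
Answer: $-16992$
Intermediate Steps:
$l{\left(z \right)} = 24$ ($l{\left(z \right)} = - 4 \left(-4 - 2\right) = \left(-4\right) \left(-6\right) = 24$)
$- 708 l{\left(-3 \right)} = \left(-708\right) 24 = -16992$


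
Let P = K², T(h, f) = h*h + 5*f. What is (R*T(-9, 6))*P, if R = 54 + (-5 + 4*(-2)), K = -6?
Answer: 163836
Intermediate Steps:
T(h, f) = h² + 5*f
R = 41 (R = 54 + (-5 - 8) = 54 - 13 = 41)
P = 36 (P = (-6)² = 36)
(R*T(-9, 6))*P = (41*((-9)² + 5*6))*36 = (41*(81 + 30))*36 = (41*111)*36 = 4551*36 = 163836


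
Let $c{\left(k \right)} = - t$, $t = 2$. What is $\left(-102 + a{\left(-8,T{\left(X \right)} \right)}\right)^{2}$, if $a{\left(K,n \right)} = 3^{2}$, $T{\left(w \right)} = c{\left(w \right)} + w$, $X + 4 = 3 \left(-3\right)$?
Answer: $8649$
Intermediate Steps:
$X = -13$ ($X = -4 + 3 \left(-3\right) = -4 - 9 = -13$)
$c{\left(k \right)} = -2$ ($c{\left(k \right)} = \left(-1\right) 2 = -2$)
$T{\left(w \right)} = -2 + w$
$a{\left(K,n \right)} = 9$
$\left(-102 + a{\left(-8,T{\left(X \right)} \right)}\right)^{2} = \left(-102 + 9\right)^{2} = \left(-93\right)^{2} = 8649$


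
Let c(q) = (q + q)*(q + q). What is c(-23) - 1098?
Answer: 1018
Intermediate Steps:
c(q) = 4*q² (c(q) = (2*q)*(2*q) = 4*q²)
c(-23) - 1098 = 4*(-23)² - 1098 = 4*529 - 1098 = 2116 - 1098 = 1018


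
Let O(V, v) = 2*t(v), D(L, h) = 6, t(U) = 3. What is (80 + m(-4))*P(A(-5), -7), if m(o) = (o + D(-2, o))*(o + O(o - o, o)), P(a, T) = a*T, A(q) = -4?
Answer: 2352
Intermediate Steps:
P(a, T) = T*a
O(V, v) = 6 (O(V, v) = 2*3 = 6)
m(o) = (6 + o)² (m(o) = (o + 6)*(o + 6) = (6 + o)*(6 + o) = (6 + o)²)
(80 + m(-4))*P(A(-5), -7) = (80 + (36 + (-4)² + 12*(-4)))*(-7*(-4)) = (80 + (36 + 16 - 48))*28 = (80 + 4)*28 = 84*28 = 2352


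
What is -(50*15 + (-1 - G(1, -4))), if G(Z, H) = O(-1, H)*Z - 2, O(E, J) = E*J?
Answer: -747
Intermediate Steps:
G(Z, H) = -2 - H*Z (G(Z, H) = (-H)*Z - 2 = -H*Z - 2 = -2 - H*Z)
-(50*15 + (-1 - G(1, -4))) = -(50*15 + (-1 - (-2 - 1*(-4)*1))) = -(750 + (-1 - (-2 + 4))) = -(750 + (-1 - 1*2)) = -(750 + (-1 - 2)) = -(750 - 3) = -1*747 = -747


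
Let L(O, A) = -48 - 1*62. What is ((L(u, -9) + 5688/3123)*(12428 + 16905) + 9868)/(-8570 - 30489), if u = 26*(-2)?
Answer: 1097677958/13553473 ≈ 80.989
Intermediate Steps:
u = -52
L(O, A) = -110 (L(O, A) = -48 - 62 = -110)
((L(u, -9) + 5688/3123)*(12428 + 16905) + 9868)/(-8570 - 30489) = ((-110 + 5688/3123)*(12428 + 16905) + 9868)/(-8570 - 30489) = ((-110 + 5688*(1/3123))*29333 + 9868)/(-39059) = ((-110 + 632/347)*29333 + 9868)*(-1/39059) = (-37538/347*29333 + 9868)*(-1/39059) = (-1101102154/347 + 9868)*(-1/39059) = -1097677958/347*(-1/39059) = 1097677958/13553473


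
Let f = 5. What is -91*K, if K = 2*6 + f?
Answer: -1547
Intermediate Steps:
K = 17 (K = 2*6 + 5 = 12 + 5 = 17)
-91*K = -91*17 = -1547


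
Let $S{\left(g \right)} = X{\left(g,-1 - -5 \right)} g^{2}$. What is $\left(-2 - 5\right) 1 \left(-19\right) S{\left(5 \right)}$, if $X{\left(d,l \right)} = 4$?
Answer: $13300$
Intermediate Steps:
$S{\left(g \right)} = 4 g^{2}$
$\left(-2 - 5\right) 1 \left(-19\right) S{\left(5 \right)} = \left(-2 - 5\right) 1 \left(-19\right) 4 \cdot 5^{2} = \left(-7\right) 1 \left(-19\right) 4 \cdot 25 = \left(-7\right) \left(-19\right) 100 = 133 \cdot 100 = 13300$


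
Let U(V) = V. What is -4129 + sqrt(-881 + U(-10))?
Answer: -4129 + 9*I*sqrt(11) ≈ -4129.0 + 29.85*I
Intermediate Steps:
-4129 + sqrt(-881 + U(-10)) = -4129 + sqrt(-881 - 10) = -4129 + sqrt(-891) = -4129 + 9*I*sqrt(11)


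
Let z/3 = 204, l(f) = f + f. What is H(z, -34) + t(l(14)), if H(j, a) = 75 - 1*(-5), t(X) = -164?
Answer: -84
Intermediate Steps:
l(f) = 2*f
z = 612 (z = 3*204 = 612)
H(j, a) = 80 (H(j, a) = 75 + 5 = 80)
H(z, -34) + t(l(14)) = 80 - 164 = -84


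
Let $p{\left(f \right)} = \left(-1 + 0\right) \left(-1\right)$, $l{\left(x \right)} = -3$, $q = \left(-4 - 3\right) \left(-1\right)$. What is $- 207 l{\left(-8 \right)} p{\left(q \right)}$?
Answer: $621$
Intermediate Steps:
$q = 7$ ($q = \left(-7\right) \left(-1\right) = 7$)
$p{\left(f \right)} = 1$ ($p{\left(f \right)} = \left(-1\right) \left(-1\right) = 1$)
$- 207 l{\left(-8 \right)} p{\left(q \right)} = \left(-207\right) \left(-3\right) 1 = 621 \cdot 1 = 621$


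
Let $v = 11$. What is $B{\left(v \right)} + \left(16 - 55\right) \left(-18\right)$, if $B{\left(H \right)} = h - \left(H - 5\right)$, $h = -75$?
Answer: $621$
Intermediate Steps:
$B{\left(H \right)} = -70 - H$ ($B{\left(H \right)} = -75 - \left(H - 5\right) = -75 - \left(-5 + H\right) = -70 - H$)
$B{\left(v \right)} + \left(16 - 55\right) \left(-18\right) = \left(-70 - 11\right) + \left(16 - 55\right) \left(-18\right) = \left(-70 - 11\right) - -702 = -81 + 702 = 621$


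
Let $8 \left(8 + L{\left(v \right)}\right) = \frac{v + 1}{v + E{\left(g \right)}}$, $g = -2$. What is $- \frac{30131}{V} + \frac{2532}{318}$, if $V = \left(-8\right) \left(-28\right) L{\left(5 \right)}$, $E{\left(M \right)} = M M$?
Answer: $\frac{7035869}{281960} \approx 24.953$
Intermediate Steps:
$E{\left(M \right)} = M^{2}$
$L{\left(v \right)} = -8 + \frac{1 + v}{8 \left(4 + v\right)}$ ($L{\left(v \right)} = -8 + \frac{\left(v + 1\right) \frac{1}{v + \left(-2\right)^{2}}}{8} = -8 + \frac{\left(1 + v\right) \frac{1}{v + 4}}{8} = -8 + \frac{\left(1 + v\right) \frac{1}{4 + v}}{8} = -8 + \frac{\frac{1}{4 + v} \left(1 + v\right)}{8} = -8 + \frac{1 + v}{8 \left(4 + v\right)}$)
$V = - \frac{5320}{3}$ ($V = \left(-8\right) \left(-28\right) \frac{3 \left(-85 - 105\right)}{8 \left(4 + 5\right)} = 224 \frac{3 \left(-85 - 105\right)}{8 \cdot 9} = 224 \cdot \frac{3}{8} \cdot \frac{1}{9} \left(-190\right) = 224 \left(- \frac{95}{12}\right) = - \frac{5320}{3} \approx -1773.3$)
$- \frac{30131}{V} + \frac{2532}{318} = - \frac{30131}{- \frac{5320}{3}} + \frac{2532}{318} = \left(-30131\right) \left(- \frac{3}{5320}\right) + 2532 \cdot \frac{1}{318} = \frac{90393}{5320} + \frac{422}{53} = \frac{7035869}{281960}$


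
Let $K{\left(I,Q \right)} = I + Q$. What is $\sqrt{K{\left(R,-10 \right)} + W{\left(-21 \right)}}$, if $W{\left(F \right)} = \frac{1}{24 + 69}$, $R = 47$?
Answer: $\frac{\sqrt{320106}}{93} \approx 6.0836$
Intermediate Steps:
$W{\left(F \right)} = \frac{1}{93}$
$\sqrt{K{\left(R,-10 \right)} + W{\left(-21 \right)}} = \sqrt{\left(47 - 10\right) + \frac{1}{93}} = \sqrt{37 + \frac{1}{93}} = \sqrt{\frac{3442}{93}} = \frac{\sqrt{320106}}{93}$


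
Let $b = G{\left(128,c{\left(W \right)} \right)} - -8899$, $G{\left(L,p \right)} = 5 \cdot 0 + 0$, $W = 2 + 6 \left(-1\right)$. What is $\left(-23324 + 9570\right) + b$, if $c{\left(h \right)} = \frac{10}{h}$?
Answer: $-4855$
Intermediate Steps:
$W = -4$ ($W = 2 - 6 = -4$)
$G{\left(L,p \right)} = 0$ ($G{\left(L,p \right)} = 0 + 0 = 0$)
$b = 8899$ ($b = 0 - -8899 = 0 + 8899 = 8899$)
$\left(-23324 + 9570\right) + b = \left(-23324 + 9570\right) + 8899 = -13754 + 8899 = -4855$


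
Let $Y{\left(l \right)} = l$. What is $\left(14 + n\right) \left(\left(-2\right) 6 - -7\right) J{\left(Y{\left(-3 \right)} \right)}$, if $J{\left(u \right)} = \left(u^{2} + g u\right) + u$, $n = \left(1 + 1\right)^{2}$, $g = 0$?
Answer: $-540$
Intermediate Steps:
$n = 4$ ($n = 2^{2} = 4$)
$J{\left(u \right)} = u + u^{2}$ ($J{\left(u \right)} = \left(u^{2} + 0 u\right) + u = \left(u^{2} + 0\right) + u = u^{2} + u = u + u^{2}$)
$\left(14 + n\right) \left(\left(-2\right) 6 - -7\right) J{\left(Y{\left(-3 \right)} \right)} = \left(14 + 4\right) \left(\left(-2\right) 6 - -7\right) \left(- 3 \left(1 - 3\right)\right) = 18 \left(-12 + 7\right) \left(\left(-3\right) \left(-2\right)\right) = 18 \left(-5\right) 6 = \left(-90\right) 6 = -540$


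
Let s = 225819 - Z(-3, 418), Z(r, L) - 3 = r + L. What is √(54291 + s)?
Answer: 14*√1427 ≈ 528.86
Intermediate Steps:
Z(r, L) = 3 + L + r (Z(r, L) = 3 + (r + L) = 3 + (L + r) = 3 + L + r)
s = 225401 (s = 225819 - (3 + 418 - 3) = 225819 - 1*418 = 225819 - 418 = 225401)
√(54291 + s) = √(54291 + 225401) = √279692 = 14*√1427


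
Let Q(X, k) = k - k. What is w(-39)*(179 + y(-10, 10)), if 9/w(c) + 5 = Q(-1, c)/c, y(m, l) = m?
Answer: -1521/5 ≈ -304.20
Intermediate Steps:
Q(X, k) = 0
w(c) = -9/5 (w(c) = 9/(-5 + 0/c) = 9/(-5 + 0) = 9/(-5) = 9*(-⅕) = -9/5)
w(-39)*(179 + y(-10, 10)) = -9*(179 - 10)/5 = -9/5*169 = -1521/5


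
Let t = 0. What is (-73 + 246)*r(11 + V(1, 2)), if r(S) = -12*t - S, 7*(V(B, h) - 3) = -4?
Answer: -16262/7 ≈ -2323.1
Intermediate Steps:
V(B, h) = 17/7 (V(B, h) = 3 + (⅐)*(-4) = 3 - 4/7 = 17/7)
r(S) = -S (r(S) = -12*0 - S = 0 - S = -S)
(-73 + 246)*r(11 + V(1, 2)) = (-73 + 246)*(-(11 + 17/7)) = 173*(-1*94/7) = 173*(-94/7) = -16262/7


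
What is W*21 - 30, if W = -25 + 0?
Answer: -555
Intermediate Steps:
W = -25
W*21 - 30 = -25*21 - 30 = -525 - 30 = -555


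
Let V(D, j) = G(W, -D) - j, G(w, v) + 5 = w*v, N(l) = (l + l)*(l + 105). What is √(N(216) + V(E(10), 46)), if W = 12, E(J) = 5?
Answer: √138561 ≈ 372.24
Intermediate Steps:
N(l) = 2*l*(105 + l) (N(l) = (2*l)*(105 + l) = 2*l*(105 + l))
G(w, v) = -5 + v*w (G(w, v) = -5 + w*v = -5 + v*w)
V(D, j) = -5 - j - 12*D (V(D, j) = (-5 - D*12) - j = (-5 - 12*D) - j = -5 - j - 12*D)
√(N(216) + V(E(10), 46)) = √(2*216*(105 + 216) + (-5 - 1*46 - 12*5)) = √(2*216*321 + (-5 - 46 - 60)) = √(138672 - 111) = √138561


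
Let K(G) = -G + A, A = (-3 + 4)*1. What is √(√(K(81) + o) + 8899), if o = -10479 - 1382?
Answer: √(8899 + I*√11941) ≈ 94.336 + 0.5792*I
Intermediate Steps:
o = -11861
A = 1 (A = 1*1 = 1)
K(G) = 1 - G (K(G) = -G + 1 = 1 - G)
√(√(K(81) + o) + 8899) = √(√((1 - 1*81) - 11861) + 8899) = √(√((1 - 81) - 11861) + 8899) = √(√(-80 - 11861) + 8899) = √(√(-11941) + 8899) = √(I*√11941 + 8899) = √(8899 + I*√11941)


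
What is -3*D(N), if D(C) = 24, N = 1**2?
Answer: -72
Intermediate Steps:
N = 1
-3*D(N) = -3*24 = -72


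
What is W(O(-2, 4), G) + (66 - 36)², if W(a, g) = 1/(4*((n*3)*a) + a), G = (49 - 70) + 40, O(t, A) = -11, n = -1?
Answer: 108901/121 ≈ 900.01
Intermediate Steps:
G = 19 (G = -21 + 40 = 19)
W(a, g) = -1/(11*a) (W(a, g) = 1/(4*((-1*3)*a) + a) = 1/(4*(-3*a) + a) = 1/(-12*a + a) = 1/(-11*a) = -1/(11*a))
W(O(-2, 4), G) + (66 - 36)² = -1/11/(-11) + (66 - 36)² = -1/11*(-1/11) + 30² = 1/121 + 900 = 108901/121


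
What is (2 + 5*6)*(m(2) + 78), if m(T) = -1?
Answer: 2464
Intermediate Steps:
(2 + 5*6)*(m(2) + 78) = (2 + 5*6)*(-1 + 78) = (2 + 30)*77 = 32*77 = 2464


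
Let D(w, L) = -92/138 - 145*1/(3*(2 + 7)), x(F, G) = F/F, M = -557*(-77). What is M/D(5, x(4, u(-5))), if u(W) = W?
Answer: -1158003/163 ≈ -7104.3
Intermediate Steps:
M = 42889
x(F, G) = 1
D(w, L) = -163/27 (D(w, L) = -92*1/138 - 145/(9*3) = -2/3 - 145/27 = -163/27)
M/D(5, x(4, u(-5))) = 42889/(-163/27) = 42889*(-27/163) = -1158003/163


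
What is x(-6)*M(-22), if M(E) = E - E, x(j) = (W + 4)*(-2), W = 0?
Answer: 0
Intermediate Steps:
x(j) = -8 (x(j) = (0 + 4)*(-2) = 4*(-2) = -8)
M(E) = 0
x(-6)*M(-22) = -8*0 = 0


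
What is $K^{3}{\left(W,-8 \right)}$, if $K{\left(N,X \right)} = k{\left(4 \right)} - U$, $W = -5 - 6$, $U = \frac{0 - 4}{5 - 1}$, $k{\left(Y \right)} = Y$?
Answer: $125$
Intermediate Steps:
$U = -1$ ($U = \frac{0 - 4}{4} = \left(-4\right) \frac{1}{4} = -1$)
$W = -11$ ($W = -5 - 6 = -11$)
$K{\left(N,X \right)} = 5$ ($K{\left(N,X \right)} = 4 - -1 = 4 + 1 = 5$)
$K^{3}{\left(W,-8 \right)} = 5^{3} = 125$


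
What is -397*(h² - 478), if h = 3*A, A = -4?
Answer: 132598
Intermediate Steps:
h = -12 (h = 3*(-4) = -12)
-397*(h² - 478) = -397*((-12)² - 478) = -397*(144 - 478) = -397*(-334) = 132598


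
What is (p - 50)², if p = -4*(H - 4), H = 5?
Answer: 2916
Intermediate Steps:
p = -4 (p = -4*(5 - 4) = -4*1 = -4)
(p - 50)² = (-4 - 50)² = (-54)² = 2916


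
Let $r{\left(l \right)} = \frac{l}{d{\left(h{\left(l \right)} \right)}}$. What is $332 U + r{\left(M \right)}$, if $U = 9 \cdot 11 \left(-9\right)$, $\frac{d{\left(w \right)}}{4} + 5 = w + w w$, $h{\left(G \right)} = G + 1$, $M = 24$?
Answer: $- \frac{63599578}{215} \approx -2.9581 \cdot 10^{5}$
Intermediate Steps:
$h{\left(G \right)} = 1 + G$
$d{\left(w \right)} = -20 + 4 w + 4 w^{2}$ ($d{\left(w \right)} = -20 + 4 \left(w + w w\right) = -20 + 4 \left(w + w^{2}\right) = -20 + \left(4 w + 4 w^{2}\right) = -20 + 4 w + 4 w^{2}$)
$r{\left(l \right)} = \frac{l}{-16 + 4 l + 4 \left(1 + l\right)^{2}}$ ($r{\left(l \right)} = \frac{l}{-20 + 4 \left(1 + l\right) + 4 \left(1 + l\right)^{2}} = \frac{l}{-20 + \left(4 + 4 l\right) + 4 \left(1 + l\right)^{2}} = \frac{l}{-16 + 4 l + 4 \left(1 + l\right)^{2}}$)
$U = -891$ ($U = 99 \left(-9\right) = -891$)
$332 U + r{\left(M \right)} = 332 \left(-891\right) + \frac{1}{4} \cdot 24 \frac{1}{-3 + 24^{2} + 3 \cdot 24} = -295812 + \frac{1}{4} \cdot 24 \frac{1}{-3 + 576 + 72} = -295812 + \frac{1}{4} \cdot 24 \cdot \frac{1}{645} = -295812 + \frac{2}{215} = - \frac{63599578}{215}$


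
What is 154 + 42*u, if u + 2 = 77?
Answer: 3304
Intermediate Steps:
u = 75 (u = -2 + 77 = 75)
154 + 42*u = 154 + 42*75 = 154 + 3150 = 3304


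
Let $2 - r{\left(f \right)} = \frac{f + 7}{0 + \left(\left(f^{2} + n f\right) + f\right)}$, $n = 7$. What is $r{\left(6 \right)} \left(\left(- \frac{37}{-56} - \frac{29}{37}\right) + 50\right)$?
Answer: $\frac{16018475}{174048} \approx 92.035$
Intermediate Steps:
$r{\left(f \right)} = 2 - \frac{7 + f}{f^{2} + 8 f}$ ($r{\left(f \right)} = 2 - \frac{f + 7}{0 + \left(\left(f^{2} + 7 f\right) + f\right)} = 2 - \frac{7 + f}{0 + \left(f^{2} + 8 f\right)} = 2 - \frac{7 + f}{f^{2} + 8 f}$)
$r{\left(6 \right)} \left(\left(- \frac{37}{-56} - \frac{29}{37}\right) + 50\right) = \frac{-7 + 2 \cdot 6^{2} + 15 \cdot 6}{6 \left(8 + 6\right)} \left(\left(- \frac{37}{-56} - \frac{29}{37}\right) + 50\right) = \frac{-7 + 2 \cdot 36 + 90}{6 \cdot 14} \left(\left(\left(-37\right) \left(- \frac{1}{56}\right) - \frac{29}{37}\right) + 50\right) = \frac{1}{6} \cdot \frac{1}{14} \left(-7 + 72 + 90\right) \left(\left(\frac{37}{56} - \frac{29}{37}\right) + 50\right) = \frac{1}{6} \cdot \frac{1}{14} \cdot 155 \left(- \frac{255}{2072} + 50\right) = \frac{155}{84} \cdot \frac{103345}{2072} = \frac{16018475}{174048}$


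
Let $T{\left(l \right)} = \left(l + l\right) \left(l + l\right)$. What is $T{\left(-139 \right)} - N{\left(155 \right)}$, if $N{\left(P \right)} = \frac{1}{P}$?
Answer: $\frac{11979019}{155} \approx 77284.0$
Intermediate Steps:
$T{\left(l \right)} = 4 l^{2}$ ($T{\left(l \right)} = 2 l 2 l = 4 l^{2}$)
$T{\left(-139 \right)} - N{\left(155 \right)} = 4 \left(-139\right)^{2} - \frac{1}{155} = 4 \cdot 19321 - \frac{1}{155} = 77284 - \frac{1}{155} = \frac{11979019}{155}$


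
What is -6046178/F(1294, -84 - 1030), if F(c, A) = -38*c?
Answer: 3023089/24586 ≈ 122.96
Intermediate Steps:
-6046178/F(1294, -84 - 1030) = -6046178/((-38*1294)) = -6046178/(-49172) = -6046178*(-1/49172) = 3023089/24586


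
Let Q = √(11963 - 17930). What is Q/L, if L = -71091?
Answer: -I*√663/23697 ≈ -0.0010866*I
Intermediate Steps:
Q = 3*I*√663 (Q = √(-5967) = 3*I*√663 ≈ 77.246*I)
Q/L = (3*I*√663)/(-71091) = (3*I*√663)*(-1/71091) = -I*√663/23697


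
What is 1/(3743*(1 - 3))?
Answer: -1/7486 ≈ -0.00013358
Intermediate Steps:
1/(3743*(1 - 3)) = (1/3743)/(-2) = (1/3743)*(-½) = -1/7486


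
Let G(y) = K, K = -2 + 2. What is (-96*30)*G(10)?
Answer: 0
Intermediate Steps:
K = 0
G(y) = 0
(-96*30)*G(10) = -96*30*0 = -2880*0 = 0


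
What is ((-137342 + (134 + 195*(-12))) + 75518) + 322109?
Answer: 258079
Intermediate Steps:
((-137342 + (134 + 195*(-12))) + 75518) + 322109 = ((-137342 + (134 - 2340)) + 75518) + 322109 = ((-137342 - 2206) + 75518) + 322109 = (-139548 + 75518) + 322109 = -64030 + 322109 = 258079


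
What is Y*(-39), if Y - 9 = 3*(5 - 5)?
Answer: -351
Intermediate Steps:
Y = 9 (Y = 9 + 3*(5 - 5) = 9 + 3*0 = 9 + 0 = 9)
Y*(-39) = 9*(-39) = -351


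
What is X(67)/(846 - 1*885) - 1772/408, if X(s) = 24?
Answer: -6575/1326 ≈ -4.9585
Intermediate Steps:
X(67)/(846 - 1*885) - 1772/408 = 24/(846 - 1*885) - 1772/408 = 24/(846 - 885) - 1772*1/408 = 24/(-39) - 443/102 = 24*(-1/39) - 443/102 = -8/13 - 443/102 = -6575/1326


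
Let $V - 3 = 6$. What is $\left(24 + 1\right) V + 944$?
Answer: $1169$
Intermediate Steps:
$V = 9$ ($V = 3 + 6 = 9$)
$\left(24 + 1\right) V + 944 = \left(24 + 1\right) 9 + 944 = 25 \cdot 9 + 944 = 225 + 944 = 1169$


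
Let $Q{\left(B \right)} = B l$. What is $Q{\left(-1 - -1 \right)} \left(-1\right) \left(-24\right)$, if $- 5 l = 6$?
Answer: $0$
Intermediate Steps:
$l = - \frac{6}{5}$ ($l = \left(- \frac{1}{5}\right) 6 = - \frac{6}{5} \approx -1.2$)
$Q{\left(B \right)} = - \frac{6 B}{5}$ ($Q{\left(B \right)} = B \left(- \frac{6}{5}\right) = - \frac{6 B}{5}$)
$Q{\left(-1 - -1 \right)} \left(-1\right) \left(-24\right) = - \frac{6 \left(-1 - -1\right)}{5} \left(-1\right) \left(-24\right) = - \frac{6 \left(-1 + 1\right)}{5} \left(-1\right) \left(-24\right) = \left(- \frac{6}{5}\right) 0 \left(-1\right) \left(-24\right) = 0 \left(-1\right) \left(-24\right) = 0 \left(-24\right) = 0$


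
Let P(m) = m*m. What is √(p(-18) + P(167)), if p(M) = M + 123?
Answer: √27994 ≈ 167.31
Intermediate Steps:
P(m) = m²
p(M) = 123 + M
√(p(-18) + P(167)) = √((123 - 18) + 167²) = √(105 + 27889) = √27994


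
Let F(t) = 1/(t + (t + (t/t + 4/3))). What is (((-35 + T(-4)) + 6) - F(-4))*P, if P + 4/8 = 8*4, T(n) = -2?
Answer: -16506/17 ≈ -970.94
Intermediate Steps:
F(t) = 1/(7/3 + 2*t) (F(t) = 1/(t + (t + (1 + 4*(⅓)))) = 1/(t + (t + (1 + 4/3))) = 1/(t + (t + 7/3)) = 1/(t + (7/3 + t)) = 1/(7/3 + 2*t))
P = 63/2 (P = -½ + 8*4 = -½ + 32 = 63/2 ≈ 31.500)
(((-35 + T(-4)) + 6) - F(-4))*P = (((-35 - 2) + 6) - 3/(7 + 6*(-4)))*(63/2) = ((-37 + 6) - 3/(7 - 24))*(63/2) = (-31 - 3/(-17))*(63/2) = (-31 - 3*(-1)/17)*(63/2) = (-31 - 1*(-3/17))*(63/2) = (-31 + 3/17)*(63/2) = -524/17*63/2 = -16506/17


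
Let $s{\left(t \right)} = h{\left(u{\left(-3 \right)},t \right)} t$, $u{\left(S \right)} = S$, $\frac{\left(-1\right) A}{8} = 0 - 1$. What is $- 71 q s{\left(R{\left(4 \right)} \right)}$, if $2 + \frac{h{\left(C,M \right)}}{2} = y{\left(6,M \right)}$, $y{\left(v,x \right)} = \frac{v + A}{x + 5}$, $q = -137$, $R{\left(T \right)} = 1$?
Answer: $\frac{19454}{3} \approx 6484.7$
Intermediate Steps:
$A = 8$ ($A = - 8 \left(0 - 1\right) = \left(-8\right) \left(-1\right) = 8$)
$y{\left(v,x \right)} = \frac{8 + v}{5 + x}$ ($y{\left(v,x \right)} = \frac{v + 8}{x + 5} = \frac{8 + v}{5 + x}$)
$h{\left(C,M \right)} = -4 + \frac{28}{5 + M}$ ($h{\left(C,M \right)} = -4 + 2 \frac{8 + 6}{5 + M} = -4 + 2 \frac{1}{5 + M} 14 = -4 + 2 \frac{14}{5 + M} = -4 + \frac{28}{5 + M}$)
$s{\left(t \right)} = \frac{4 t \left(2 - t\right)}{5 + t}$ ($s{\left(t \right)} = \frac{4 \left(2 - t\right)}{5 + t} t = \frac{4 t \left(2 - t\right)}{5 + t}$)
$- 71 q s{\left(R{\left(4 \right)} \right)} = \left(-71\right) \left(-137\right) 4 \cdot 1 \frac{1}{5 + 1} \left(2 - 1\right) = 9727 \cdot 4 \cdot 1 \cdot \frac{1}{6} \left(2 - 1\right) = 9727 \cdot 4 \cdot 1 \cdot \frac{1}{6} \cdot 1 = 9727 \cdot \frac{2}{3} = \frac{19454}{3}$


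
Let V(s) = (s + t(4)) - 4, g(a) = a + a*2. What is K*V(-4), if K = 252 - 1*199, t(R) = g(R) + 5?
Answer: 477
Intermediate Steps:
g(a) = 3*a (g(a) = a + 2*a = 3*a)
t(R) = 5 + 3*R (t(R) = 3*R + 5 = 5 + 3*R)
K = 53 (K = 252 - 199 = 53)
V(s) = 13 + s (V(s) = (s + (5 + 3*4)) - 4 = (s + (5 + 12)) - 4 = (s + 17) - 4 = (17 + s) - 4 = 13 + s)
K*V(-4) = 53*(13 - 4) = 53*9 = 477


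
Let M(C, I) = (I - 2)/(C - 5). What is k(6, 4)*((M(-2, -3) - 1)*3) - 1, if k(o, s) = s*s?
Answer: -103/7 ≈ -14.714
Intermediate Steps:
k(o, s) = s²
M(C, I) = (-2 + I)/(-5 + C)
k(6, 4)*((M(-2, -3) - 1)*3) - 1 = 4²*(((-2 - 3)/(-5 - 2) - 1)*3) - 1 = 16*((-5/(-7) - 1)*3) - 1 = 16*((-⅐*(-5) - 1)*3) - 1 = 16*((5/7 - 1)*3) - 1 = 16*(-2/7*3) - 1 = 16*(-6/7) - 1 = -96/7 - 1 = -103/7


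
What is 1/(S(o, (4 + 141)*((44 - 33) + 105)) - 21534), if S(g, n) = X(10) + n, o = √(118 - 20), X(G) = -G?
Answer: -1/4724 ≈ -0.00021168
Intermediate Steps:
o = 7*√2 (o = √98 = 7*√2 ≈ 9.8995)
S(g, n) = -10 + n (S(g, n) = -1*10 + n = -10 + n)
1/(S(o, (4 + 141)*((44 - 33) + 105)) - 21534) = 1/((-10 + (4 + 141)*((44 - 33) + 105)) - 21534) = 1/((-10 + 145*(11 + 105)) - 21534) = 1/((-10 + 145*116) - 21534) = 1/((-10 + 16820) - 21534) = 1/(16810 - 21534) = 1/(-4724) = -1/4724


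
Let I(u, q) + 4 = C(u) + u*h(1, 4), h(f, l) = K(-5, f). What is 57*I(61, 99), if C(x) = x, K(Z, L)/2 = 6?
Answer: 44973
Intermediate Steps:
K(Z, L) = 12 (K(Z, L) = 2*6 = 12)
h(f, l) = 12
I(u, q) = -4 + 13*u (I(u, q) = -4 + (u + u*12) = -4 + (u + 12*u) = -4 + 13*u)
57*I(61, 99) = 57*(-4 + 13*61) = 57*(-4 + 793) = 57*789 = 44973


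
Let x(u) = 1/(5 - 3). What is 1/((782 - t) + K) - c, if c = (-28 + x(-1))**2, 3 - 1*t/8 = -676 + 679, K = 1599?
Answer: -7202521/9524 ≈ -756.25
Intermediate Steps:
x(u) = 1/2
t = 0 (t = 24 - 8*(-676 + 679) = 24 - 8*3 = 24 - 24 = 0)
c = 3025/4 (c = (-28 + 1/2)**2 = (-55/2)**2 = 3025/4 ≈ 756.25)
1/((782 - t) + K) - c = 1/((782 - 1*0) + 1599) - 1*3025/4 = 1/((782 + 0) + 1599) - 3025/4 = 1/(782 + 1599) - 3025/4 = 1/2381 - 3025/4 = -7202521/9524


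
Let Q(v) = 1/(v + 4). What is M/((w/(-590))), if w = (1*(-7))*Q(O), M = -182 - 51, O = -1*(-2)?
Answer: -824820/7 ≈ -1.1783e+5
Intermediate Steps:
O = 2
Q(v) = 1/(4 + v)
M = -233
w = -7/6 (w = (1*(-7))/(4 + 2) = -7/6 ≈ -1.1667)
M/((w/(-590))) = -233/((-7/6/(-590))) = -233/((-7/6*(-1/590))) = -233/7/3540 = -233*3540/7 = -824820/7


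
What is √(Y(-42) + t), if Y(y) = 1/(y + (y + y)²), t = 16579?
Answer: √815623740498/7014 ≈ 128.76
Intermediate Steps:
Y(y) = 1/(y + 4*y²) (Y(y) = 1/(y + (2*y)²) = 1/(y + 4*y²))
√(Y(-42) + t) = √(1/((-42)*(1 + 4*(-42))) + 16579) = √(-1/(42*(1 - 168)) + 16579) = √(-1/42/(-167) + 16579) = √(-1/42*(-1/167) + 16579) = √(1/7014 + 16579) = √(116285107/7014) = √815623740498/7014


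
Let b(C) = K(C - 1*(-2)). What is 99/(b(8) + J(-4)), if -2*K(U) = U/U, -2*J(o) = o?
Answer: 66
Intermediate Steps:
J(o) = -o/2
K(U) = -1/2 (K(U) = -U/(2*U) = -1/2*1 = -1/2)
b(C) = -1/2
99/(b(8) + J(-4)) = 99/(-1/2 - 1/2*(-4)) = 99/(-1/2 + 2) = 99/(3/2) = (2/3)*99 = 66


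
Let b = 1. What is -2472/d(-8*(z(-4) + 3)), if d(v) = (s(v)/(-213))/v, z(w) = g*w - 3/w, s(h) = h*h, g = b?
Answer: 263268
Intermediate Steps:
g = 1
s(h) = h²
z(w) = w - 3/w (z(w) = 1*w - 3/w = w - 3/w)
d(v) = -v/213 (d(v) = (v²/(-213))/v = (v²*(-1/213))/v = (-v²/213)/v = -v/213)
-2472/d(-8*(z(-4) + 3)) = -2472*213/(8*((-4 - 3/(-4)) + 3)) = -2472*213/(8*((-4 - 3*(-¼)) + 3)) = -2472*213/(8*((-4 + ¾) + 3)) = -2472*213/(8*(-13/4 + 3)) = -2472/((-(-8)*(-1)/(213*4))) = -2472/((-1/213*2)) = -2472/(-2/213) = -2472*(-213/2) = 263268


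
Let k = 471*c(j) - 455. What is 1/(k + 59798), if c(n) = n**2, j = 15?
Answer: 1/165318 ≈ 6.0489e-6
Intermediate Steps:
k = 105520 (k = 471*15**2 - 455 = 471*225 - 455 = 105975 - 455 = 105520)
1/(k + 59798) = 1/(105520 + 59798) = 1/165318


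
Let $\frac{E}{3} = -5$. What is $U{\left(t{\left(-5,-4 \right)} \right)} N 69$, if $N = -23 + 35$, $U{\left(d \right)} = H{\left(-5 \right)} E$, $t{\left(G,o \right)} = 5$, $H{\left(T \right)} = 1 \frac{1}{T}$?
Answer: $2484$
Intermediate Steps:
$E = -15$ ($E = 3 \left(-5\right) = -15$)
$H{\left(T \right)} = \frac{1}{T}$
$U{\left(d \right)} = 3$ ($U{\left(d \right)} = \frac{1}{-5} \left(-15\right) = \left(- \frac{1}{5}\right) \left(-15\right) = 3$)
$N = 12$
$U{\left(t{\left(-5,-4 \right)} \right)} N 69 = 3 \cdot 12 \cdot 69 = 36 \cdot 69 = 2484$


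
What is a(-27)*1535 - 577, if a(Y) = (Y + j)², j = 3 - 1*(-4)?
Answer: 613423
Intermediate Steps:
j = 7 (j = 3 + 4 = 7)
a(Y) = (7 + Y)² (a(Y) = (Y + 7)² = (7 + Y)²)
a(-27)*1535 - 577 = (7 - 27)²*1535 - 577 = (-20)²*1535 - 577 = 400*1535 - 577 = 614000 - 577 = 613423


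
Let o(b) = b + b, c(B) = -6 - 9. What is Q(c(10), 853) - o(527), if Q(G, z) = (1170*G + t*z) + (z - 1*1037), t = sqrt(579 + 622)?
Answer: -18788 + 853*sqrt(1201) ≈ 10773.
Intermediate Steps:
c(B) = -15
t = sqrt(1201) ≈ 34.655
Q(G, z) = -1037 + z + 1170*G + z*sqrt(1201) (Q(G, z) = (1170*G + sqrt(1201)*z) + (z - 1*1037) = (1170*G + z*sqrt(1201)) + (z - 1037) = (1170*G + z*sqrt(1201)) + (-1037 + z) = -1037 + z + 1170*G + z*sqrt(1201))
o(b) = 2*b
Q(c(10), 853) - o(527) = (-1037 + 853 + 1170*(-15) + 853*sqrt(1201)) - 2*527 = (-1037 + 853 - 17550 + 853*sqrt(1201)) - 1*1054 = (-17734 + 853*sqrt(1201)) - 1054 = -18788 + 853*sqrt(1201)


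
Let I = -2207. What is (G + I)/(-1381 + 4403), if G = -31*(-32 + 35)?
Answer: -1150/1511 ≈ -0.76109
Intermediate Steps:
G = -93 (G = -31*3 = -93)
(G + I)/(-1381 + 4403) = (-93 - 2207)/(-1381 + 4403) = -2300/3022 = -2300*1/3022 = -1150/1511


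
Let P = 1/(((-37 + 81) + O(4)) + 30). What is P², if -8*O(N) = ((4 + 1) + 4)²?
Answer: 64/261121 ≈ 0.00024510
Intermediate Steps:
O(N) = -81/8 (O(N) = -((4 + 1) + 4)²/8 = -(5 + 4)²/8 = -⅛*9² = -⅛*81 = -81/8)
P = 8/511 (P = 1/(((-37 + 81) - 81/8) + 30) = 1/((44 - 81/8) + 30) = 1/(271/8 + 30) = 1/(511/8) = 8/511 ≈ 0.015656)
P² = (8/511)² = 64/261121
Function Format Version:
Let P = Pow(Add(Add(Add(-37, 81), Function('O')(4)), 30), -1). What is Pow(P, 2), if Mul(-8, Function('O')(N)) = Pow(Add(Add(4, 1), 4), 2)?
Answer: Rational(64, 261121) ≈ 0.00024510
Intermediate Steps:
Function('O')(N) = Rational(-81, 8) (Function('O')(N) = Mul(Rational(-1, 8), Pow(Add(Add(4, 1), 4), 2)) = Mul(Rational(-1, 8), Pow(Add(5, 4), 2)) = Mul(Rational(-1, 8), Pow(9, 2)) = Mul(Rational(-1, 8), 81) = Rational(-81, 8))
P = Rational(8, 511) (P = Pow(Add(Add(Add(-37, 81), Rational(-81, 8)), 30), -1) = Pow(Add(Add(44, Rational(-81, 8)), 30), -1) = Pow(Add(Rational(271, 8), 30), -1) = Pow(Rational(511, 8), -1) = Rational(8, 511) ≈ 0.015656)
Pow(P, 2) = Pow(Rational(8, 511), 2) = Rational(64, 261121)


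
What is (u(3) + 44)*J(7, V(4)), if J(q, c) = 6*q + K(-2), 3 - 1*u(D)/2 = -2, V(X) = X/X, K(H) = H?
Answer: 2160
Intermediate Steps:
V(X) = 1
u(D) = 10 (u(D) = 6 - 2*(-2) = 6 + 4 = 10)
J(q, c) = -2 + 6*q (J(q, c) = 6*q - 2 = -2 + 6*q)
(u(3) + 44)*J(7, V(4)) = (10 + 44)*(-2 + 6*7) = 54*(-2 + 42) = 54*40 = 2160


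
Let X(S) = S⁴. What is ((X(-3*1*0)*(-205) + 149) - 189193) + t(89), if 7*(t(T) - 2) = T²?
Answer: -1315373/7 ≈ -1.8791e+5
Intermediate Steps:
t(T) = 2 + T²/7
((X(-3*1*0)*(-205) + 149) - 189193) + t(89) = (((-3*1*0)⁴*(-205) + 149) - 189193) + (2 + (⅐)*89²) = (((-3*0)⁴*(-205) + 149) - 189193) + (2 + (⅐)*7921) = ((0⁴*(-205) + 149) - 189193) + (2 + 7921/7) = ((0*(-205) + 149) - 189193) + 7935/7 = ((0 + 149) - 189193) + 7935/7 = (149 - 189193) + 7935/7 = -189044 + 7935/7 = -1315373/7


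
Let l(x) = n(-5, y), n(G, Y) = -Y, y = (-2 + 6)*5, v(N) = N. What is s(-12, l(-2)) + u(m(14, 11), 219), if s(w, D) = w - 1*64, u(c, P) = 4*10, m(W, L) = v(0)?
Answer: -36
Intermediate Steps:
m(W, L) = 0
y = 20 (y = 4*5 = 20)
u(c, P) = 40
l(x) = -20 (l(x) = -1*20 = -20)
s(w, D) = -64 + w (s(w, D) = w - 64 = -64 + w)
s(-12, l(-2)) + u(m(14, 11), 219) = (-64 - 12) + 40 = -76 + 40 = -36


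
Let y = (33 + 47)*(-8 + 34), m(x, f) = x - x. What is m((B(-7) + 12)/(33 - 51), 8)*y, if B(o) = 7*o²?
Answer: 0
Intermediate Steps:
m(x, f) = 0
y = 2080 (y = 80*26 = 2080)
m((B(-7) + 12)/(33 - 51), 8)*y = 0*2080 = 0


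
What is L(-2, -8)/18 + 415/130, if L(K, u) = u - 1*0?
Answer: 643/234 ≈ 2.7479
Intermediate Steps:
L(K, u) = u (L(K, u) = u + 0 = u)
L(-2, -8)/18 + 415/130 = -8/18 + 415/130 = -8*1/18 + 415*(1/130) = -4/9 + 83/26 = 643/234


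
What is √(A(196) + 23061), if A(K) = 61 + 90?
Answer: 2*√5803 ≈ 152.35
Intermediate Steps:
A(K) = 151
√(A(196) + 23061) = √(151 + 23061) = √23212 = 2*√5803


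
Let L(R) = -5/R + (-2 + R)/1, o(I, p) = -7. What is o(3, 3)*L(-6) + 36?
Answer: 517/6 ≈ 86.167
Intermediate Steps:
L(R) = -2 + R - 5/R (L(R) = -5/R + (-2 + R)*1 = -5/R + (-2 + R) = -2 + R - 5/R)
o(3, 3)*L(-6) + 36 = -7*(-2 - 6 - 5/(-6)) + 36 = -7*(-2 - 6 - 5*(-⅙)) + 36 = -7*(-2 - 6 + ⅚) + 36 = -7*(-43/6) + 36 = 301/6 + 36 = 517/6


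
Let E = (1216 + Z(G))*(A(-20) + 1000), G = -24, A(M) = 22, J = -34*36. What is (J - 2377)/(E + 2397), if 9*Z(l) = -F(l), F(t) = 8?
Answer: -32409/11198165 ≈ -0.0028941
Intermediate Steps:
J = -1224
Z(l) = -8/9 (Z(l) = (-1*8)/9 = (⅑)*(-8) = -8/9)
E = 11176592/9 (E = (1216 - 8/9)*(22 + 1000) = (10936/9)*1022 = 11176592/9 ≈ 1.2418e+6)
(J - 2377)/(E + 2397) = (-1224 - 2377)/(11176592/9 + 2397) = -3601/11198165/9 = -3601*9/11198165 = -32409/11198165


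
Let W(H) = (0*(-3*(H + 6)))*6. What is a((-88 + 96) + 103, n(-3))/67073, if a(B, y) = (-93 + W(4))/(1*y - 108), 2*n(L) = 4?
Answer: 93/7109738 ≈ 1.3081e-5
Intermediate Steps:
n(L) = 2 (n(L) = (1/2)*4 = 2)
W(H) = 0 (W(H) = (0*(-3*(6 + H)))*6 = (0*(-18 - 3*H))*6 = 0*6 = 0)
a(B, y) = -93/(-108 + y) (a(B, y) = (-93 + 0)/(1*y - 108) = -93/(y - 108) = -93/(-108 + y))
a((-88 + 96) + 103, n(-3))/67073 = -93/(-108 + 2)/67073 = -93/(-106)*(1/67073) = -93*(-1/106)*(1/67073) = (93/106)*(1/67073) = 93/7109738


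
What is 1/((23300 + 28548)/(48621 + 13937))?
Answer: 31279/25924 ≈ 1.2066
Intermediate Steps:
1/((23300 + 28548)/(48621 + 13937)) = 1/(51848/62558) = 1/(51848*(1/62558)) = 1/(25924/31279) = 31279/25924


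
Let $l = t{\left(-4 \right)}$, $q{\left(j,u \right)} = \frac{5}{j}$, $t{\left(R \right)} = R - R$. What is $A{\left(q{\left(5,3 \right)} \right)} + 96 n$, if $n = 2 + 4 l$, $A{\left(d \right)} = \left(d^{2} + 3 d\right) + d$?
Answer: $197$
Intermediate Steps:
$t{\left(R \right)} = 0$
$l = 0$
$A{\left(d \right)} = d^{2} + 4 d$
$n = 2$ ($n = 2 + 4 \cdot 0 = 2 + 0 = 2$)
$A{\left(q{\left(5,3 \right)} \right)} + 96 n = \frac{5}{5} \left(4 + \frac{5}{5}\right) + 96 \cdot 2 = 5 \cdot \frac{1}{5} \left(4 + 5 \cdot \frac{1}{5}\right) + 192 = 1 \left(4 + 1\right) + 192 = 1 \cdot 5 + 192 = 5 + 192 = 197$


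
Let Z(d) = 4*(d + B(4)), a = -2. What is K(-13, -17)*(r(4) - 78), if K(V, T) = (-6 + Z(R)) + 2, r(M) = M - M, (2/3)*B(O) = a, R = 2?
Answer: 624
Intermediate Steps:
B(O) = -3 (B(O) = (3/2)*(-2) = -3)
Z(d) = -12 + 4*d (Z(d) = 4*(d - 3) = 4*(-3 + d) = -12 + 4*d)
r(M) = 0
K(V, T) = -8 (K(V, T) = (-6 + (-12 + 4*2)) + 2 = (-6 + (-12 + 8)) + 2 = (-6 - 4) + 2 = -10 + 2 = -8)
K(-13, -17)*(r(4) - 78) = -8*(0 - 78) = -8*(-78) = 624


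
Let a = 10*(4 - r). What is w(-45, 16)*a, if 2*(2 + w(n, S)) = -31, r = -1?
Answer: -875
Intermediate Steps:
w(n, S) = -35/2 (w(n, S) = -2 + (1/2)*(-31) = -2 - 31/2 = -35/2)
a = 50 (a = 10*(4 - 1*(-1)) = 10*(4 + 1) = 10*5 = 50)
w(-45, 16)*a = -35/2*50 = -875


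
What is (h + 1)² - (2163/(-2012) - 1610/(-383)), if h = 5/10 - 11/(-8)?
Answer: 63337065/12329536 ≈ 5.1370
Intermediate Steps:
h = 15/8 (h = 5*(⅒) - 11*(-⅛) = ½ + 11/8 = 15/8 ≈ 1.8750)
(h + 1)² - (2163/(-2012) - 1610/(-383)) = (15/8 + 1)² - (2163/(-2012) - 1610/(-383)) = (23/8)² - (2163*(-1/2012) - 1610*(-1/383)) = 529/64 - (-2163/2012 + 1610/383) = 529/64 - 1*2410891/770596 = 529/64 - 2410891/770596 = 63337065/12329536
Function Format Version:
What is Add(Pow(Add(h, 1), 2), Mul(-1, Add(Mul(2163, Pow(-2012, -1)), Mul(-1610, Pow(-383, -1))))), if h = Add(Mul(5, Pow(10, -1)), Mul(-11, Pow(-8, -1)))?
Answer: Rational(63337065, 12329536) ≈ 5.1370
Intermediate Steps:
h = Rational(15, 8) (h = Add(Mul(5, Rational(1, 10)), Mul(-11, Rational(-1, 8))) = Add(Rational(1, 2), Rational(11, 8)) = Rational(15, 8) ≈ 1.8750)
Add(Pow(Add(h, 1), 2), Mul(-1, Add(Mul(2163, Pow(-2012, -1)), Mul(-1610, Pow(-383, -1))))) = Add(Pow(Add(Rational(15, 8), 1), 2), Mul(-1, Add(Mul(2163, Pow(-2012, -1)), Mul(-1610, Pow(-383, -1))))) = Add(Pow(Rational(23, 8), 2), Mul(-1, Add(Mul(2163, Rational(-1, 2012)), Mul(-1610, Rational(-1, 383))))) = Add(Rational(529, 64), Mul(-1, Add(Rational(-2163, 2012), Rational(1610, 383)))) = Add(Rational(529, 64), Mul(-1, Rational(2410891, 770596))) = Add(Rational(529, 64), Rational(-2410891, 770596)) = Rational(63337065, 12329536)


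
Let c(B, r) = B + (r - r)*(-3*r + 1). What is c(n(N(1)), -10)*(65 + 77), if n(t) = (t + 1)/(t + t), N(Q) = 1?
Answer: 142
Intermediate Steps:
n(t) = (1 + t)/(2*t) (n(t) = (1 + t)/((2*t)) = (1 + t)*(1/(2*t)) = (1 + t)/(2*t))
c(B, r) = B (c(B, r) = B + 0*(1 - 3*r) = B + 0 = B)
c(n(N(1)), -10)*(65 + 77) = ((1/2)*(1 + 1)/1)*(65 + 77) = ((1/2)*1*2)*142 = 1*142 = 142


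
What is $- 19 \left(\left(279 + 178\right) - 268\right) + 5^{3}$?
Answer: $-3466$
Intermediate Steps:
$- 19 \left(\left(279 + 178\right) - 268\right) + 5^{3} = - 19 \left(457 - 268\right) + 125 = \left(-19\right) 189 + 125 = -3591 + 125 = -3466$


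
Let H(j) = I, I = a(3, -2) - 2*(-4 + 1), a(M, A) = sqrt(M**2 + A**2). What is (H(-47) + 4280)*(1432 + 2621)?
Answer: 17371158 + 4053*sqrt(13) ≈ 1.7386e+7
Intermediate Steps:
a(M, A) = sqrt(A**2 + M**2)
I = 6 + sqrt(13) (I = sqrt((-2)**2 + 3**2) - 2*(-4 + 1) = sqrt(4 + 9) - 2*(-3) = sqrt(13) + 6 = 6 + sqrt(13) ≈ 9.6055)
H(j) = 6 + sqrt(13)
(H(-47) + 4280)*(1432 + 2621) = ((6 + sqrt(13)) + 4280)*(1432 + 2621) = (4286 + sqrt(13))*4053 = 17371158 + 4053*sqrt(13)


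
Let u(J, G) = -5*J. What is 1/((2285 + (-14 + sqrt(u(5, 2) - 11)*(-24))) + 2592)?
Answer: 1621/7889835 + 16*I/2629945 ≈ 0.00020545 + 6.0838e-6*I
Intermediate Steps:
1/((2285 + (-14 + sqrt(u(5, 2) - 11)*(-24))) + 2592) = 1/((2285 + (-14 + sqrt(-5*5 - 11)*(-24))) + 2592) = 1/((2285 + (-14 + sqrt(-25 - 11)*(-24))) + 2592) = 1/((2285 + (-14 + sqrt(-36)*(-24))) + 2592) = 1/((2285 + (-14 + (6*I)*(-24))) + 2592) = 1/((2285 + (-14 - 144*I)) + 2592) = 1/((2271 - 144*I) + 2592) = 1/(4863 - 144*I) = (4863 + 144*I)/23669505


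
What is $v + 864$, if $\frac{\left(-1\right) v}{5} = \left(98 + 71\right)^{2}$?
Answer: $-141941$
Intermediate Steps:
$v = -142805$ ($v = - 5 \left(98 + 71\right)^{2} = - 5 \cdot 169^{2} = \left(-5\right) 28561 = -142805$)
$v + 864 = -142805 + 864 = -141941$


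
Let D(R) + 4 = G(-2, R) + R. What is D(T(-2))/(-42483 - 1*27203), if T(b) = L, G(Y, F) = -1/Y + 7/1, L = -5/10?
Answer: -3/69686 ≈ -4.3050e-5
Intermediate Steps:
L = -½ (L = -5*⅒ = -½ ≈ -0.50000)
G(Y, F) = 7 - 1/Y (G(Y, F) = -1/Y + 7*1 = -1/Y + 7 = 7 - 1/Y)
T(b) = -½
D(R) = 7/2 + R (D(R) = -4 + ((7 - 1/(-2)) + R) = -4 + ((7 - 1*(-½)) + R) = -4 + ((7 + ½) + R) = -4 + (15/2 + R) = 7/2 + R)
D(T(-2))/(-42483 - 1*27203) = (7/2 - ½)/(-42483 - 1*27203) = 3/(-42483 - 27203) = 3/(-69686) = 3*(-1/69686) = -3/69686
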